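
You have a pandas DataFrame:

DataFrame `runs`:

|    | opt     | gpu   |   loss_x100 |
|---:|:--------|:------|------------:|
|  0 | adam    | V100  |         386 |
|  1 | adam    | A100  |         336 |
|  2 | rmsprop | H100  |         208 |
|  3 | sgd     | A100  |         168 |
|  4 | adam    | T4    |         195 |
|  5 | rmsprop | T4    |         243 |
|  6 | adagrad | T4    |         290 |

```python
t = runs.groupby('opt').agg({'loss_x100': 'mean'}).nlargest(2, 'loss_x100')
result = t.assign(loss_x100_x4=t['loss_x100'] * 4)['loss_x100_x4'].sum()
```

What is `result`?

group by opt, mean of loss_x100:
          loss_x100
opt                
adagrad  290.000000
adam     305.666667
rmsprop  225.500000
sgd      168.000000
take 2 rows with largest loss_x100:
          loss_x100
opt                
adam     305.666667
adagrad  290.000000
add column loss_x100_x4 = t['loss_x100'] * 4:
          loss_x100  loss_x100_x4
opt                              
adam     305.666667   1222.666667
adagrad  290.000000   1160.000000
Taking the sum of column 'loss_x100_x4' gives 2382.66666667.

2382.66666667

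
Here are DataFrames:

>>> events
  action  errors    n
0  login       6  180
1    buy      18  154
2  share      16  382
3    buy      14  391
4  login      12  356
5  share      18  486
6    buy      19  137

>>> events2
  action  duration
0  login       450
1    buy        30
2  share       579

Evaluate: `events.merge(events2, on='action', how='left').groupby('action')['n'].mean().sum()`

929.333333333

merge on 'action' (how='left') → 7 rows:
  action  errors    n  duration
0  login       6  180       450
1    buy      18  154        30
2  share      16  382       579
3    buy      14  391        30
4  login      12  356       450
5  share      18  486       579
6    buy      19  137        30
group by action, mean of n:
action
buy      227.333333
login    268.000000
share    434.000000
Name: n, dtype: float64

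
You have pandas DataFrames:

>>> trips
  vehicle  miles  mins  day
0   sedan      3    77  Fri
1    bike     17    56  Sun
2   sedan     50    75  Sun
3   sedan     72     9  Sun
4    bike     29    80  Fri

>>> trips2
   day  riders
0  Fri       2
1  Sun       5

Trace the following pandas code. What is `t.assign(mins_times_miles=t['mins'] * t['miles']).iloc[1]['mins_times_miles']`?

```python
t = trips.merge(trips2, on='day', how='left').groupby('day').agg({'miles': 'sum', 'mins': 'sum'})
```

19460

merge on 'day' (how='left') → 5 rows:
  vehicle  miles  mins  day  riders
0   sedan      3    77  Fri       2
1    bike     17    56  Sun       5
2   sedan     50    75  Sun       5
3   sedan     72     9  Sun       5
4    bike     29    80  Fri       2
group by day: sum(miles), sum(mins):
     miles  mins
day             
Fri     32   157
Sun    139   140
add column mins_times_miles = t['mins'] * t['miles']:
     miles  mins  mins_times_miles
day                               
Fri     32   157              5024
Sun    139   140             19460
Taking the value at position 1, column 'mins_times_miles' gives 19460.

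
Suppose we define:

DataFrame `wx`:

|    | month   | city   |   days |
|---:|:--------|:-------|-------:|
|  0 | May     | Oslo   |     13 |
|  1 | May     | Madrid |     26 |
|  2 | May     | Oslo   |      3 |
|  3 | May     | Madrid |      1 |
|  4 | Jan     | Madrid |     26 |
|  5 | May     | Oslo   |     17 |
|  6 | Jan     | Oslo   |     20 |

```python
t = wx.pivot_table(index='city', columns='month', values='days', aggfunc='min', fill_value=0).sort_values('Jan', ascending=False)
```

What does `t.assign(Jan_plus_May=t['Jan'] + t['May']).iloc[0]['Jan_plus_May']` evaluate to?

27

pivot: rows=city, cols=month, min(days):
month   Jan  May
city            
Madrid   26    1
Oslo     20    3
sort by Jan descending:
month   Jan  May
city            
Madrid   26    1
Oslo     20    3
add column Jan_plus_May = t['Jan'] + t['May']:
month   Jan  May  Jan_plus_May
city                          
Madrid   26    1            27
Oslo     20    3            23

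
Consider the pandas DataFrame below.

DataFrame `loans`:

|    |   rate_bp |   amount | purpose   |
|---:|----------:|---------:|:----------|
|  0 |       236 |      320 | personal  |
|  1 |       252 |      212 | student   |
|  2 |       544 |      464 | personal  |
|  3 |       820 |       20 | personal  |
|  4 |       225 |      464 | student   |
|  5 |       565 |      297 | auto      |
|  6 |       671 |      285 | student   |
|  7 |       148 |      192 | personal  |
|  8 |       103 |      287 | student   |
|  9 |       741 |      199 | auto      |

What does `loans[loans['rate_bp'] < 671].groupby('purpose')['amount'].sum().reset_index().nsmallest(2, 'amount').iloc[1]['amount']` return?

963

filter rows where rate_bp < 671:
   rate_bp  amount   purpose
0      236     320  personal
1      252     212   student
2      544     464  personal
4      225     464   student
5      565     297      auto
7      148     192  personal
8      103     287   student
group by purpose, sum of amount:
purpose
auto        297
personal    976
student     963
Name: amount, dtype: int64
reset_index():
    purpose  amount
0      auto     297
1  personal     976
2   student     963
take 2 rows with smallest amount:
   purpose  amount
0     auto     297
2  student     963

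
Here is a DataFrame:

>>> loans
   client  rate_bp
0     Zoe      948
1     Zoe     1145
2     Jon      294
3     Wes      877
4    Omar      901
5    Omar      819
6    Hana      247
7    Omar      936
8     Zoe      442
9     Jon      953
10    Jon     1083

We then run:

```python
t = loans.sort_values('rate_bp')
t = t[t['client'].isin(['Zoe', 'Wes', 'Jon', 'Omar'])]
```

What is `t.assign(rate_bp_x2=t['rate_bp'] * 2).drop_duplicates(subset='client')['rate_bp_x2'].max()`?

1754

sort by rate_bp:
   client  rate_bp
6    Hana      247
2     Jon      294
8     Zoe      442
5    Omar      819
3     Wes      877
4    Omar      901
7    Omar      936
0     Zoe      948
9     Jon      953
10    Jon     1083
1     Zoe     1145
filter rows where client in ['Zoe', 'Wes', 'Jon', 'Omar']:
   client  rate_bp
2     Jon      294
8     Zoe      442
5    Omar      819
3     Wes      877
4    Omar      901
7    Omar      936
0     Zoe      948
9     Jon      953
10    Jon     1083
1     Zoe     1145
add column rate_bp_x2 = t['rate_bp'] * 2:
   client  rate_bp  rate_bp_x2
2     Jon      294         588
8     Zoe      442         884
5    Omar      819        1638
3     Wes      877        1754
4    Omar      901        1802
7    Omar      936        1872
0     Zoe      948        1896
9     Jon      953        1906
10    Jon     1083        2166
1     Zoe     1145        2290
drop duplicate client (keep=first):
  client  rate_bp  rate_bp_x2
2    Jon      294         588
8    Zoe      442         884
5   Omar      819        1638
3    Wes      877        1754
The max of column 'rate_bp_x2' is 1754.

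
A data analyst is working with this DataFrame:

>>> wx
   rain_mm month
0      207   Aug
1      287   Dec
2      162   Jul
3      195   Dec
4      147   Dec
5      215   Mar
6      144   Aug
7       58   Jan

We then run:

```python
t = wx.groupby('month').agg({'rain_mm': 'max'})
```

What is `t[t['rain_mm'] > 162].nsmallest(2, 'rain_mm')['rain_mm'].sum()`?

group by month, max of rain_mm:
       rain_mm
month         
Aug        207
Dec        287
Jan         58
Jul        162
Mar        215
filter rows where rain_mm > 162:
       rain_mm
month         
Aug        207
Dec        287
Mar        215
take 2 rows with smallest rain_mm:
       rain_mm
month         
Aug        207
Mar        215
So sum() = 422.

422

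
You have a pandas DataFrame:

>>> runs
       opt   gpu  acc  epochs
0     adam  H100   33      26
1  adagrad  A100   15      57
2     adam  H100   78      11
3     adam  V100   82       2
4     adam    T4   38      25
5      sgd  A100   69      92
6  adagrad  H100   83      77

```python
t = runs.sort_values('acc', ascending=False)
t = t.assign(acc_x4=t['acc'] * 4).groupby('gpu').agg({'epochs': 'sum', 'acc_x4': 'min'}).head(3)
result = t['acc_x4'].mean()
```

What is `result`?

114.666666667

sort by acc descending:
       opt   gpu  acc  epochs
6  adagrad  H100   83      77
3     adam  V100   82       2
2     adam  H100   78      11
5      sgd  A100   69      92
4     adam    T4   38      25
0     adam  H100   33      26
1  adagrad  A100   15      57
add column acc_x4 = t['acc'] * 4:
       opt   gpu  acc  epochs  acc_x4
6  adagrad  H100   83      77     332
3     adam  V100   82       2     328
2     adam  H100   78      11     312
5      sgd  A100   69      92     276
4     adam    T4   38      25     152
0     adam  H100   33      26     132
1  adagrad  A100   15      57      60
group by gpu: sum(epochs), min(acc_x4):
      epochs  acc_x4
gpu                 
A100     149      60
H100     114     132
T4        25     152
V100       2     328
take first 3 rows:
      epochs  acc_x4
gpu                 
A100     149      60
H100     114     132
T4        25     152
Reading off the mean of column 'acc_x4', we get 114.666666667.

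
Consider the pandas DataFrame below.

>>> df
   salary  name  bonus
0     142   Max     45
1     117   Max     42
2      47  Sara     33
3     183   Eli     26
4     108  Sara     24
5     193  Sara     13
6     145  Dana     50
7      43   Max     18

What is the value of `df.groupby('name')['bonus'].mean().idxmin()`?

group by name, mean of bonus:
name
Dana    50.000000
Eli     26.000000
Max     35.000000
Sara    23.333333
Name: bonus, dtype: float64
Then the label with the smallest value: Sara

Sara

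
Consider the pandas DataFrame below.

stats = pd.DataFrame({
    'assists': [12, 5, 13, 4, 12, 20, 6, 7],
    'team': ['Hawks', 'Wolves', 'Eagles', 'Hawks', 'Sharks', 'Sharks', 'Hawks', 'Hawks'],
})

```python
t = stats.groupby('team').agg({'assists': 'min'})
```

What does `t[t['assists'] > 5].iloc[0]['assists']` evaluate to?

13

group by team, min of assists:
        assists
team           
Eagles       13
Hawks         4
Sharks       12
Wolves        5
filter rows where assists > 5:
        assists
team           
Eagles       13
Sharks       12
So iloc[0]['assists'] = 13.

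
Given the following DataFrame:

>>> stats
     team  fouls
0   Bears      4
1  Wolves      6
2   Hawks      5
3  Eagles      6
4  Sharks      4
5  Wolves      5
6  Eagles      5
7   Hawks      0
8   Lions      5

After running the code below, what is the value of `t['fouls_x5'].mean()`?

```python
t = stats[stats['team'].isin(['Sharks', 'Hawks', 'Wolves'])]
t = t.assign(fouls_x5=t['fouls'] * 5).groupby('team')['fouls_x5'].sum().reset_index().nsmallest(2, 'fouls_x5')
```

22.5

filter rows where team in ['Sharks', 'Hawks', 'Wolves']:
     team  fouls
1  Wolves      6
2   Hawks      5
4  Sharks      4
5  Wolves      5
7   Hawks      0
add column fouls_x5 = t['fouls'] * 5:
     team  fouls  fouls_x5
1  Wolves      6        30
2   Hawks      5        25
4  Sharks      4        20
5  Wolves      5        25
7   Hawks      0         0
group by team, sum of fouls_x5:
team
Hawks     25
Sharks    20
Wolves    55
Name: fouls_x5, dtype: int64
reset_index():
     team  fouls_x5
0   Hawks        25
1  Sharks        20
2  Wolves        55
take 2 rows with smallest fouls_x5:
     team  fouls_x5
1  Sharks        20
0   Hawks        25
So mean() = 22.5.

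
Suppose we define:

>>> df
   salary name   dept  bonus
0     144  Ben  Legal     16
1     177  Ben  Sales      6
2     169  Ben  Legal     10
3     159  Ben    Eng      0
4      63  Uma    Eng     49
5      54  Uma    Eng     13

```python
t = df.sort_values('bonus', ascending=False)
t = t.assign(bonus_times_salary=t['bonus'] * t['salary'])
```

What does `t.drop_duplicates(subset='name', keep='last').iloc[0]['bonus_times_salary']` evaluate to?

sort by bonus descending:
   salary name   dept  bonus
4      63  Uma    Eng     49
0     144  Ben  Legal     16
5      54  Uma    Eng     13
2     169  Ben  Legal     10
1     177  Ben  Sales      6
3     159  Ben    Eng      0
add column bonus_times_salary = t['bonus'] * t['salary']:
   salary name   dept  bonus  bonus_times_salary
4      63  Uma    Eng     49                3087
0     144  Ben  Legal     16                2304
5      54  Uma    Eng     13                 702
2     169  Ben  Legal     10                1690
1     177  Ben  Sales      6                1062
3     159  Ben    Eng      0                   0
drop duplicate name (keep=last):
   salary name dept  bonus  bonus_times_salary
5      54  Uma  Eng     13                 702
3     159  Ben  Eng      0                   0
value at position 0, column 'bonus_times_salary' → 702

702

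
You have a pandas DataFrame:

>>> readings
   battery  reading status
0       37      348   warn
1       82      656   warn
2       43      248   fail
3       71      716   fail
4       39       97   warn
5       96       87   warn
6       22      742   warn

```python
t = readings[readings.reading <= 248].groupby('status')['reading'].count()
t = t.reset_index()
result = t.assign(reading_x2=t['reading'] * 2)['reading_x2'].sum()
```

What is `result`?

6

filter rows where reading <= 248:
   battery  reading status
2       43      248   fail
4       39       97   warn
5       96       87   warn
group by status, count of reading:
status
fail    1
warn    2
Name: reading, dtype: int64
reset_index():
  status  reading
0   fail        1
1   warn        2
add column reading_x2 = t['reading'] * 2:
  status  reading  reading_x2
0   fail        1           2
1   warn        2           4
Finally, sum of column 'reading_x2' = 6.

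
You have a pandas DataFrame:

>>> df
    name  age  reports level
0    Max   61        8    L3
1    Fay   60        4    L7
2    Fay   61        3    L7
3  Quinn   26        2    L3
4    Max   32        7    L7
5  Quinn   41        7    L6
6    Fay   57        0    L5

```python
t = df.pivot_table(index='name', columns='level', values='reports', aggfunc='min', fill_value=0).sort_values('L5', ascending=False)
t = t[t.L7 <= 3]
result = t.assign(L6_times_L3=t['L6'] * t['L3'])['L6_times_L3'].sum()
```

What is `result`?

14

pivot: rows=name, cols=level, min(reports):
level  L3  L5  L6  L7
name                 
Fay     0   0   0   3
Max     8   0   0   7
Quinn   2   0   7   0
sort by L5 descending:
level  L3  L5  L6  L7
name                 
Fay     0   0   0   3
Max     8   0   0   7
Quinn   2   0   7   0
filter rows where L7 <= 3:
level  L3  L5  L6  L7
name                 
Fay     0   0   0   3
Quinn   2   0   7   0
add column L6_times_L3 = t['L6'] * t['L3']:
level  L3  L5  L6  L7  L6_times_L3
name                              
Fay     0   0   0   3            0
Quinn   2   0   7   0           14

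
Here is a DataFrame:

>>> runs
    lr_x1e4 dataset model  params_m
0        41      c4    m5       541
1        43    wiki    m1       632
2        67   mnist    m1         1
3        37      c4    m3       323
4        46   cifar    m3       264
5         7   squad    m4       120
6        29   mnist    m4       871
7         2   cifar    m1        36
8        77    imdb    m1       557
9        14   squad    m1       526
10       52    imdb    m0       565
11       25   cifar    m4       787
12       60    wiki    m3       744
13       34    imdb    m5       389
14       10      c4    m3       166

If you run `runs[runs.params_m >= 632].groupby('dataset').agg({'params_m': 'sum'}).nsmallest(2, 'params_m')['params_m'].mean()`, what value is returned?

829.0

filter rows where params_m >= 632:
    lr_x1e4 dataset model  params_m
1        43    wiki    m1       632
6        29   mnist    m4       871
11       25   cifar    m4       787
12       60    wiki    m3       744
group by dataset, sum of params_m:
         params_m
dataset          
cifar         787
mnist         871
wiki         1376
take 2 rows with smallest params_m:
         params_m
dataset          
cifar         787
mnist         871
Reading off the mean of column 'params_m', we get 829.0.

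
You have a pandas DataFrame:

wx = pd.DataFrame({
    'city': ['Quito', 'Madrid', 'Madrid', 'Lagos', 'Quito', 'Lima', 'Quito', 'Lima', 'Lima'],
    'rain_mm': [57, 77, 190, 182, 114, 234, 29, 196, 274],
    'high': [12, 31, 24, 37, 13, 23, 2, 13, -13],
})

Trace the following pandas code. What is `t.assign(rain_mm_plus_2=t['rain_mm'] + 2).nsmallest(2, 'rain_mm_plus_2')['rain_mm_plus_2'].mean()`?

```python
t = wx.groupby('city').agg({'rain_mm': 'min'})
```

55.0

group by city, min of rain_mm:
        rain_mm
city           
Lagos       182
Lima        196
Madrid       77
Quito        29
add column rain_mm_plus_2 = t['rain_mm'] + 2:
        rain_mm  rain_mm_plus_2
city                           
Lagos       182             184
Lima        196             198
Madrid       77              79
Quito        29              31
take 2 rows with smallest rain_mm_plus_2:
        rain_mm  rain_mm_plus_2
city                           
Quito        29              31
Madrid       77              79
Then the mean of column 'rain_mm_plus_2': 55.0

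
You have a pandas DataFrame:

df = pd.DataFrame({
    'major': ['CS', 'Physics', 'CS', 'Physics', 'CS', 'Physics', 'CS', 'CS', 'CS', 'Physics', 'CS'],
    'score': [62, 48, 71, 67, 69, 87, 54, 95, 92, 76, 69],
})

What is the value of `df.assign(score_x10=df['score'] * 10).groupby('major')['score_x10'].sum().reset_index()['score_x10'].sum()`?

7900

add column score_x10 = df['score'] * 10:
      major  score  score_x10
0        CS     62        620
1   Physics     48        480
2        CS     71        710
3   Physics     67        670
4        CS     69        690
5   Physics     87        870
6        CS     54        540
7        CS     95        950
8        CS     92        920
9   Physics     76        760
10       CS     69        690
group by major, sum of score_x10:
major
CS         5120
Physics    2780
Name: score_x10, dtype: int64
reset_index():
     major  score_x10
0       CS       5120
1  Physics       2780
So sum() = 7900.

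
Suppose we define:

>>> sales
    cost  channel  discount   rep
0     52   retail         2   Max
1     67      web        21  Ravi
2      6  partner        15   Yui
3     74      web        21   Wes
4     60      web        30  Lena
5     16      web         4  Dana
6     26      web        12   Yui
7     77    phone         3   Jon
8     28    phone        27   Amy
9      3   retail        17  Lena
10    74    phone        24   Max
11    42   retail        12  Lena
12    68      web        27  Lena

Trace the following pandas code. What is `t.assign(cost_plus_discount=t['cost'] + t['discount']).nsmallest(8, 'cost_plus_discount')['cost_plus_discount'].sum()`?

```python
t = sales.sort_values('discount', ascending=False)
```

342

sort by discount descending:
    cost  channel  discount   rep
4     60      web        30  Lena
8     28    phone        27   Amy
12    68      web        27  Lena
10    74    phone        24   Max
1     67      web        21  Ravi
3     74      web        21   Wes
9      3   retail        17  Lena
2      6  partner        15   Yui
6     26      web        12   Yui
11    42   retail        12  Lena
5     16      web         4  Dana
7     77    phone         3   Jon
0     52   retail         2   Max
add column cost_plus_discount = t['cost'] + t['discount']:
    cost  channel  discount   rep  cost_plus_discount
4     60      web        30  Lena                  90
8     28    phone        27   Amy                  55
12    68      web        27  Lena                  95
10    74    phone        24   Max                  98
1     67      web        21  Ravi                  88
3     74      web        21   Wes                  95
9      3   retail        17  Lena                  20
2      6  partner        15   Yui                  21
6     26      web        12   Yui                  38
11    42   retail        12  Lena                  54
5     16      web         4  Dana                  20
7     77    phone         3   Jon                  80
0     52   retail         2   Max                  54
take 8 rows with smallest cost_plus_discount:
    cost  channel  discount   rep  cost_plus_discount
9      3   retail        17  Lena                  20
5     16      web         4  Dana                  20
2      6  partner        15   Yui                  21
6     26      web        12   Yui                  38
11    42   retail        12  Lena                  54
0     52   retail         2   Max                  54
8     28    phone        27   Amy                  55
7     77    phone         3   Jon                  80
So sum() = 342.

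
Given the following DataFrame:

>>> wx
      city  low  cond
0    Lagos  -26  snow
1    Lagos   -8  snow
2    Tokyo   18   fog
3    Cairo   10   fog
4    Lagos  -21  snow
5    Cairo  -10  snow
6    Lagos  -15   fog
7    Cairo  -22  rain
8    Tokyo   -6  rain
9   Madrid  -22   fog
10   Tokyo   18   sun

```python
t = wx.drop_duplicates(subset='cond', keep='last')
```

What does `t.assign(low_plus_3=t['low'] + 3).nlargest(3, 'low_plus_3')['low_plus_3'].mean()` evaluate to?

3.66666666667

drop duplicate cond (keep=last):
      city  low  cond
5    Cairo  -10  snow
8    Tokyo   -6  rain
9   Madrid  -22   fog
10   Tokyo   18   sun
add column low_plus_3 = t['low'] + 3:
      city  low  cond  low_plus_3
5    Cairo  -10  snow          -7
8    Tokyo   -6  rain          -3
9   Madrid  -22   fog         -19
10   Tokyo   18   sun          21
take 3 rows with largest low_plus_3:
     city  low  cond  low_plus_3
10  Tokyo   18   sun          21
8   Tokyo   -6  rain          -3
5   Cairo  -10  snow          -7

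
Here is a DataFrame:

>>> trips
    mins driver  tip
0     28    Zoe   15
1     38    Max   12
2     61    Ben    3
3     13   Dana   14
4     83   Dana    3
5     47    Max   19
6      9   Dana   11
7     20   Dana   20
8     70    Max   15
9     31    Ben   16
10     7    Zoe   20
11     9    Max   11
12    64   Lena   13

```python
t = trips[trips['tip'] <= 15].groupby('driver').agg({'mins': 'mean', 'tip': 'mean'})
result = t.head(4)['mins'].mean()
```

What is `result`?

filter rows where tip <= 15:
    mins driver  tip
0     28    Zoe   15
1     38    Max   12
2     61    Ben    3
3     13   Dana   14
4     83   Dana    3
6      9   Dana   11
8     70    Max   15
11     9    Max   11
12    64   Lena   13
group by driver: mean(mins), mean(tip):
        mins        tip
driver                 
Ben     61.0   3.000000
Dana    35.0   9.333333
Lena    64.0  13.000000
Max     39.0  12.666667
Zoe     28.0  15.000000
take first 4 rows:
        mins        tip
driver                 
Ben     61.0   3.000000
Dana    35.0   9.333333
Lena    64.0  13.000000
Max     39.0  12.666667

49.75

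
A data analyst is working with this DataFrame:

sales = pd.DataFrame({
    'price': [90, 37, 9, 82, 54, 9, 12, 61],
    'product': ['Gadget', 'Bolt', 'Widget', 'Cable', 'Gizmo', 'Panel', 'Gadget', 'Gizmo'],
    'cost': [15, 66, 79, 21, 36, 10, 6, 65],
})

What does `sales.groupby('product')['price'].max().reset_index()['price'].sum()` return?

group by product, max of price:
product
Bolt      37
Cable     82
Gadget    90
Gizmo     61
Panel      9
Widget     9
Name: price, dtype: int64
reset_index():
  product  price
0    Bolt     37
1   Cable     82
2  Gadget     90
3   Gizmo     61
4   Panel      9
5  Widget      9
So sum() = 288.

288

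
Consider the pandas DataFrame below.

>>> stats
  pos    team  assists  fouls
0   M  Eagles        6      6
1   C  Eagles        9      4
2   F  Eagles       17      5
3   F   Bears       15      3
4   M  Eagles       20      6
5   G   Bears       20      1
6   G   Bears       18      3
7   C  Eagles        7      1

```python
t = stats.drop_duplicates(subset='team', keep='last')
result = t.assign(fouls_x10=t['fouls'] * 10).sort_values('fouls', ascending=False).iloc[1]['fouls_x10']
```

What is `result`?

10

drop duplicate team (keep=last):
  pos    team  assists  fouls
6   G   Bears       18      3
7   C  Eagles        7      1
add column fouls_x10 = t['fouls'] * 10:
  pos    team  assists  fouls  fouls_x10
6   G   Bears       18      3         30
7   C  Eagles        7      1         10
sort by fouls descending:
  pos    team  assists  fouls  fouls_x10
6   G   Bears       18      3         30
7   C  Eagles        7      1         10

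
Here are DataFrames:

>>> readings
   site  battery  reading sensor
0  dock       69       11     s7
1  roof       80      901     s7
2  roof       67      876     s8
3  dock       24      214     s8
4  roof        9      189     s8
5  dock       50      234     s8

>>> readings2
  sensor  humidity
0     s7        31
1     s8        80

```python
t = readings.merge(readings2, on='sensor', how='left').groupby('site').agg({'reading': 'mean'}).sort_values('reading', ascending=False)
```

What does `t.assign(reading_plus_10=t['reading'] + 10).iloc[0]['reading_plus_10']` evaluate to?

665.333333333

merge on 'sensor' (how='left') → 6 rows:
   site  battery  reading sensor  humidity
0  dock       69       11     s7        31
1  roof       80      901     s7        31
2  roof       67      876     s8        80
3  dock       24      214     s8        80
4  roof        9      189     s8        80
5  dock       50      234     s8        80
group by site, mean of reading:
         reading
site            
dock  153.000000
roof  655.333333
sort by reading descending:
         reading
site            
roof  655.333333
dock  153.000000
add column reading_plus_10 = t['reading'] + 10:
         reading  reading_plus_10
site                             
roof  655.333333       665.333333
dock  153.000000       163.000000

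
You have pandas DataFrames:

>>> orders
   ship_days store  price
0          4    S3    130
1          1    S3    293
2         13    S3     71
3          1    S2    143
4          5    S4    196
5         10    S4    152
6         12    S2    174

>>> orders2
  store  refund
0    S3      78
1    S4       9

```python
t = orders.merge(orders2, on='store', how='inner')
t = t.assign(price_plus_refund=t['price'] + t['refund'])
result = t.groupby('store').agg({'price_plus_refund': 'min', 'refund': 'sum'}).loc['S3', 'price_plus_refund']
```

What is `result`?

merge on 'store' (how='inner') → 5 rows:
   ship_days store  price  refund
0          4    S3    130      78
1          1    S3    293      78
2         13    S3     71      78
3          5    S4    196       9
4         10    S4    152       9
add column price_plus_refund = t['price'] + t['refund']:
   ship_days store  price  refund  price_plus_refund
0          4    S3    130      78                208
1          1    S3    293      78                371
2         13    S3     71      78                149
3          5    S4    196       9                205
4         10    S4    152       9                161
group by store: min(price_plus_refund), sum(refund):
       price_plus_refund  refund
store                           
S3                   149     234
S4                   161      18
value at row 'S3', column 'price_plus_refund' → 149

149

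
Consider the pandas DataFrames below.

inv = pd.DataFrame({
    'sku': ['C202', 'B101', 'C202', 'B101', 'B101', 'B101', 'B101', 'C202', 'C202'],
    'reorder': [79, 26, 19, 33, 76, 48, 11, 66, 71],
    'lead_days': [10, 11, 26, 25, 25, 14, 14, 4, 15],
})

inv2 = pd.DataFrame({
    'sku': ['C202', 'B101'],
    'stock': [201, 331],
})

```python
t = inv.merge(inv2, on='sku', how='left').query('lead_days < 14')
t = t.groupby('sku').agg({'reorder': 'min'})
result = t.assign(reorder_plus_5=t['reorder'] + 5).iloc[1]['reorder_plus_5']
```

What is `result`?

71

merge on 'sku' (how='left') → 9 rows:
    sku  reorder  lead_days  stock
0  C202       79         10    201
1  B101       26         11    331
2  C202       19         26    201
3  B101       33         25    331
4  B101       76         25    331
5  B101       48         14    331
6  B101       11         14    331
7  C202       66          4    201
8  C202       71         15    201
filter rows where lead_days < 14:
    sku  reorder  lead_days  stock
0  C202       79         10    201
1  B101       26         11    331
7  C202       66          4    201
group by sku, min of reorder:
      reorder
sku          
B101       26
C202       66
add column reorder_plus_5 = t['reorder'] + 5:
      reorder  reorder_plus_5
sku                          
B101       26              31
C202       66              71
Then the value at position 1, column 'reorder_plus_5': 71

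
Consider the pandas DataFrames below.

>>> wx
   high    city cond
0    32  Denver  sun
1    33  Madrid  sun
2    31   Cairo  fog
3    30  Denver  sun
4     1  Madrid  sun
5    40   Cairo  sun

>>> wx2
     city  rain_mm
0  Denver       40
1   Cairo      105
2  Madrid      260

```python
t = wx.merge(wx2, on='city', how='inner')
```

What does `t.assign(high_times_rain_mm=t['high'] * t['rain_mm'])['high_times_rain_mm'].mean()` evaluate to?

merge on 'city' (how='inner') → 6 rows:
   high    city cond  rain_mm
0    32  Denver  sun       40
1    33  Madrid  sun      260
2    31   Cairo  fog      105
3    30  Denver  sun       40
4     1  Madrid  sun      260
5    40   Cairo  sun      105
add column high_times_rain_mm = t['high'] * t['rain_mm']:
   high    city cond  rain_mm  high_times_rain_mm
0    32  Denver  sun       40                1280
1    33  Madrid  sun      260                8580
2    31   Cairo  fog      105                3255
3    30  Denver  sun       40                1200
4     1  Madrid  sun      260                 260
5    40   Cairo  sun      105                4200
Then the mean of column 'high_times_rain_mm': 3129.16666667

3129.16666667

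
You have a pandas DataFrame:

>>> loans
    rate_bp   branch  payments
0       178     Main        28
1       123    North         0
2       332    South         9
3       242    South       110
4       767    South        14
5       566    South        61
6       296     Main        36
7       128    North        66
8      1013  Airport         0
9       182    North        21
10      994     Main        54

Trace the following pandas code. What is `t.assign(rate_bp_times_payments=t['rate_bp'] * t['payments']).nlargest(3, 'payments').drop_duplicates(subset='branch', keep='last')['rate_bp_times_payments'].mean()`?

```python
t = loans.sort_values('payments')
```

21487.0

sort by payments:
    rate_bp   branch  payments
1       123    North         0
8      1013  Airport         0
2       332    South         9
4       767    South        14
9       182    North        21
0       178     Main        28
6       296     Main        36
10      994     Main        54
5       566    South        61
7       128    North        66
3       242    South       110
add column rate_bp_times_payments = t['rate_bp'] * t['payments']:
    rate_bp   branch  payments  rate_bp_times_payments
1       123    North         0                       0
8      1013  Airport         0                       0
2       332    South         9                    2988
4       767    South        14                   10738
9       182    North        21                    3822
0       178     Main        28                    4984
6       296     Main        36                   10656
10      994     Main        54                   53676
5       566    South        61                   34526
7       128    North        66                    8448
3       242    South       110                   26620
take 3 rows with largest payments:
   rate_bp branch  payments  rate_bp_times_payments
3      242  South       110                   26620
7      128  North        66                    8448
5      566  South        61                   34526
drop duplicate branch (keep=last):
   rate_bp branch  payments  rate_bp_times_payments
7      128  North        66                    8448
5      566  South        61                   34526
Hence 21487.0.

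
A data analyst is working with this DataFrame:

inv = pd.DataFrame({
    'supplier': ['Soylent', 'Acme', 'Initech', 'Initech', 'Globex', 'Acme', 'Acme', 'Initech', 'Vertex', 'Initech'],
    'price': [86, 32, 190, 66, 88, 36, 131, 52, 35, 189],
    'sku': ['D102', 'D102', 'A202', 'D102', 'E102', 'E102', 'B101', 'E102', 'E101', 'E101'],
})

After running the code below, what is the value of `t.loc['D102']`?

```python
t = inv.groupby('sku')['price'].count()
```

group by sku, count of price:
sku
A202    1
B101    1
D102    3
E101    2
E102    3
Name: price, dtype: int64
The value at index 'D102' is 3.

3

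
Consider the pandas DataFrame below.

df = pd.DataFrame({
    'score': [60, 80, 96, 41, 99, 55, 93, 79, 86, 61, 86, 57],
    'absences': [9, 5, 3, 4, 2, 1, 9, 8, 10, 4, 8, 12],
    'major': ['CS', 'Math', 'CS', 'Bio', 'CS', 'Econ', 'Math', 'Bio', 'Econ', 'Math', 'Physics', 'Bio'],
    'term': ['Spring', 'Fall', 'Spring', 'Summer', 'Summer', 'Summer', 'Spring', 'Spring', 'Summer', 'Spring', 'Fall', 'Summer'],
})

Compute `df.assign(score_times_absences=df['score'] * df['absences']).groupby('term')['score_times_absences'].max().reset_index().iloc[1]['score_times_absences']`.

837

add column score_times_absences = df['score'] * df['absences']:
    score  absences    major    term  score_times_absences
0      60         9       CS  Spring                   540
1      80         5     Math    Fall                   400
2      96         3       CS  Spring                   288
3      41         4      Bio  Summer                   164
4      99         2       CS  Summer                   198
5      55         1     Econ  Summer                    55
6      93         9     Math  Spring                   837
7      79         8      Bio  Spring                   632
8      86        10     Econ  Summer                   860
9      61         4     Math  Spring                   244
10     86         8  Physics    Fall                   688
11     57        12      Bio  Summer                   684
group by term, max of score_times_absences:
term
Fall      688
Spring    837
Summer    860
Name: score_times_absences, dtype: int64
reset_index():
     term  score_times_absences
0    Fall                   688
1  Spring                   837
2  Summer                   860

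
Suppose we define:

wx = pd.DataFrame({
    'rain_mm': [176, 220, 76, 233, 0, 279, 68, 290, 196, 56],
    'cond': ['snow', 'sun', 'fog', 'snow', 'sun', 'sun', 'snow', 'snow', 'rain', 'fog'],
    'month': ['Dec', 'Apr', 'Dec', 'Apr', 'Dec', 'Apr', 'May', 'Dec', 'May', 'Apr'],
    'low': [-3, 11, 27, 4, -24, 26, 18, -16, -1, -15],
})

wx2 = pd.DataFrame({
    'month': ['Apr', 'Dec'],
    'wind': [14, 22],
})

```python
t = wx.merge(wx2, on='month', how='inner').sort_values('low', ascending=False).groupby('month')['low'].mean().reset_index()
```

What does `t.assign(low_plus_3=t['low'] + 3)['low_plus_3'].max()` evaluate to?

merge on 'month' (how='inner') → 8 rows:
   rain_mm  cond month  low  wind
0      176  snow   Dec   -3    22
1      220   sun   Apr   11    14
2       76   fog   Dec   27    22
3      233  snow   Apr    4    14
4        0   sun   Dec  -24    22
5      279   sun   Apr   26    14
6      290  snow   Dec  -16    22
7       56   fog   Apr  -15    14
sort by low descending:
   rain_mm  cond month  low  wind
2       76   fog   Dec   27    22
5      279   sun   Apr   26    14
1      220   sun   Apr   11    14
3      233  snow   Apr    4    14
0      176  snow   Dec   -3    22
7       56   fog   Apr  -15    14
6      290  snow   Dec  -16    22
4        0   sun   Dec  -24    22
group by month, mean of low:
month
Apr    6.5
Dec   -4.0
Name: low, dtype: float64
reset_index():
  month  low
0   Apr  6.5
1   Dec -4.0
add column low_plus_3 = t['low'] + 3:
  month  low  low_plus_3
0   Apr  6.5         9.5
1   Dec -4.0        -1.0
max of column 'low_plus_3' → 9.5

9.5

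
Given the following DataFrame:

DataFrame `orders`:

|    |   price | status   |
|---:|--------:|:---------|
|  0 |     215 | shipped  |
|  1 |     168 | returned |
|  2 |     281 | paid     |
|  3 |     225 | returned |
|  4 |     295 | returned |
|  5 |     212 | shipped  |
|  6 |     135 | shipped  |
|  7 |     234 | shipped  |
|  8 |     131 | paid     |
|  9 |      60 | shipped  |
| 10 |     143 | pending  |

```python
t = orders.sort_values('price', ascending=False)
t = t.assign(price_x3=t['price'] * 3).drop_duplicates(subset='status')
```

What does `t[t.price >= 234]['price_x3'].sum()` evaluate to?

2430

sort by price descending:
    price    status
4     295  returned
2     281      paid
7     234   shipped
3     225  returned
0     215   shipped
5     212   shipped
1     168  returned
10    143   pending
6     135   shipped
8     131      paid
9      60   shipped
add column price_x3 = t['price'] * 3:
    price    status  price_x3
4     295  returned       885
2     281      paid       843
7     234   shipped       702
3     225  returned       675
0     215   shipped       645
5     212   shipped       636
1     168  returned       504
10    143   pending       429
6     135   shipped       405
8     131      paid       393
9      60   shipped       180
drop duplicate status (keep=first):
    price    status  price_x3
4     295  returned       885
2     281      paid       843
7     234   shipped       702
10    143   pending       429
filter rows where price >= 234:
   price    status  price_x3
4    295  returned       885
2    281      paid       843
7    234   shipped       702
Finally, sum of column 'price_x3' = 2430.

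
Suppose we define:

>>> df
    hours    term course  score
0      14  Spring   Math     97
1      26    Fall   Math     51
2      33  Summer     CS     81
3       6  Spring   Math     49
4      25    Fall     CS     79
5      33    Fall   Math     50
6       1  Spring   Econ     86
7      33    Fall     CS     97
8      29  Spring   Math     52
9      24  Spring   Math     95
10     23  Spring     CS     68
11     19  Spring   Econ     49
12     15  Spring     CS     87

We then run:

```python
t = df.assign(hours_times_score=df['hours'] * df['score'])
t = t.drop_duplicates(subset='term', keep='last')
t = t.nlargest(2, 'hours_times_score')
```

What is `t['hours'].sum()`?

66

add column hours_times_score = df['hours'] * df['score']:
    hours    term course  score  hours_times_score
0      14  Spring   Math     97               1358
1      26    Fall   Math     51               1326
2      33  Summer     CS     81               2673
3       6  Spring   Math     49                294
4      25    Fall     CS     79               1975
5      33    Fall   Math     50               1650
6       1  Spring   Econ     86                 86
7      33    Fall     CS     97               3201
8      29  Spring   Math     52               1508
9      24  Spring   Math     95               2280
10     23  Spring     CS     68               1564
11     19  Spring   Econ     49                931
12     15  Spring     CS     87               1305
drop duplicate term (keep=last):
    hours    term course  score  hours_times_score
2      33  Summer     CS     81               2673
7      33    Fall     CS     97               3201
12     15  Spring     CS     87               1305
take 2 rows with largest hours_times_score:
   hours    term course  score  hours_times_score
7     33    Fall     CS     97               3201
2     33  Summer     CS     81               2673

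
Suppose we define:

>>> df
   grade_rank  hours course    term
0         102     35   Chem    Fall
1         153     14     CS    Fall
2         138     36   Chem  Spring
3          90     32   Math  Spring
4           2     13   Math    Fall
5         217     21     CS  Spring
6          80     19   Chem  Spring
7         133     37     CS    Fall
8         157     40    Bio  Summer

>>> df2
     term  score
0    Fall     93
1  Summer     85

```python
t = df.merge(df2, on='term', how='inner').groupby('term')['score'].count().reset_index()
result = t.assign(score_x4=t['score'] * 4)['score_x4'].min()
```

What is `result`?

merge on 'term' (how='inner') → 5 rows:
   grade_rank  hours course    term  score
0         102     35   Chem    Fall     93
1         153     14     CS    Fall     93
2           2     13   Math    Fall     93
3         133     37     CS    Fall     93
4         157     40    Bio  Summer     85
group by term, count of score:
term
Fall      4
Summer    1
Name: score, dtype: int64
reset_index():
     term  score
0    Fall      4
1  Summer      1
add column score_x4 = t['score'] * 4:
     term  score  score_x4
0    Fall      4        16
1  Summer      1         4

4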